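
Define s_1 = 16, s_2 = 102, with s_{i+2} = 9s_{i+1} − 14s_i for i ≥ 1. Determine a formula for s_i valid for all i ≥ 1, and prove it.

Claim: s_i = 2^i + 2·7^i.

Base cases: s_1 = 16 and 2^1 + 2·7^1 = 16; s_2 = 102 and 2^2 + 2·7^2 = 102.
Assume s_j = 2^j + 2·7^j for all 1 ≤ j ≤ r, where r ≥ 2.
Then s_{r+1} = 9s_r − 14s_{r−1} = 9·(2^r + 2·7^r) − 14·(2^{r−1} + 2·7^{r−1}) = (9·2 − 14)2^{r−1} + 2·(9·7 − 14)7^{r−1} = 4·2^{r−1} + 98·7^{r−1} = 2^{r+1} + 2·7^{r+1}.
This completes the inductive step, so s_i = 2^i + 2·7^i for all i ≥ 1.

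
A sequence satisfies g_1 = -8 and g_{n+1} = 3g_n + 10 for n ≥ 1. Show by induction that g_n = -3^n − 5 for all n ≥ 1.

Base case: g_1 = -8, and -3^1 − 5 = -3 − 5 = -8.
Assume g_k = -3^k − 5 for some k ≥ 1.
Then g_{k+1} = 3g_k + 10 = 3·(-3^k − 5) + 10 = -3^{k+1} − 15 + 10 = -3^{k+1} − 5.
By induction, g_n = -3^n − 5 for all n ≥ 1.

g_n = -3^n − 5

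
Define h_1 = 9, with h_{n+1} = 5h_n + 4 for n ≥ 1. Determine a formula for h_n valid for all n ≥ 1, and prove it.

Claim: h_n = 2·5^n − 1.

Base case: h_1 = 9, and 2·5^1 − 1 = 10 − 1 = 9.
Assume h_k = 2·5^k − 1 for some k ≥ 1.
Then h_{k+1} = 5h_k + 4 = 5·(2·5^k − 1) + 4 = 10·5^k − 5 + 4 = 2·5^{k+1} − 1.
So the formula holds for k+1, and by induction h_n = 2·5^n − 1 for all n ≥ 1.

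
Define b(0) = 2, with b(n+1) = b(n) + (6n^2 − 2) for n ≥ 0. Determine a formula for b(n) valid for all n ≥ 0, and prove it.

Claim: b(n) = 2n^3 − 3n^2 − n + 2.

Base case: b(0) = 2, and 2·0^3 − 3·0^2 − 0 + 2 = 2.
Assume b(r) = 2r^3 − 3r^2 − r + 2.
Then b(r+1) = b(r) + (6r^2 − 2) = (2r^3 − 3r^2 − r + 2) + (6r^2 − 2) = 2r^3 + 3r^2 − r,
and 2·(r+1)^3 − 3·(r+1)^2 − (r+1) + 2 = 2r^3 + 3r^2 − r.
Hence b(n) = 2n^3 − 3n^2 − n + 2 for every n ≥ 0, by induction.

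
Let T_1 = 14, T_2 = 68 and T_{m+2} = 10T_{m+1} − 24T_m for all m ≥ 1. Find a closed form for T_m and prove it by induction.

Claim: T_m = 2·4^m + 6^m.

Base cases: T_1 = 14 and 2·4^1 + 6^1 = 14; T_2 = 68 and 2·4^2 + 6^2 = 68.
Assume T_j = 2·4^j + 6^j for all 1 ≤ j ≤ k, where k ≥ 2.
Then T_{k+1} = 10T_k − 24T_{k−1} = 10·(2·4^k + 6^k) − 24·(2·4^{k−1} + 6^{k−1}) = 2·(10·4 − 24)4^{k−1} + (10·6 − 24)6^{k−1} = 32·4^{k−1} + 36·6^{k−1} = 2·4^{k+1} + 6^{k+1}.
This completes the inductive step, so T_m = 2·4^m + 6^m for all m ≥ 1.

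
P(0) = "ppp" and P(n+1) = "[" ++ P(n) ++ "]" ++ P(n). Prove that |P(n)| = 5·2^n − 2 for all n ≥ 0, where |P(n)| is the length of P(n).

Base case: |P(0)| = 3, and 5·2^0 − 2 = 3.
Assume |P(k)| = 5·2^k − 2.
Then |P(k+1)| = 1 + |P(k)| + 1 + |P(k)| = 2|P(k)| + 2 = 2(5·2^k − 2) + 2 = 5·2^{k+1} − 4 + 2 = 5·2^{k+1} − 2.
By induction, |P(n)| = 5·2^n − 2 for all n ≥ 0.

|P(n)| = 5·2^n − 2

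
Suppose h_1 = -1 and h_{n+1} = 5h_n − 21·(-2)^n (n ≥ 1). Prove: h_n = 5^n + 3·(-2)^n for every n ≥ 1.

Base case: h_1 = -1, and 5^1 + 3·(-2)^1 = 5 − 6 = -1.
Assume h_m = 5^m + 3·(-2)^m for some m ≥ 1.
Then h_{m+1} = 5h_m − 21·(-2)^m = 5·(5^m + 3·(-2)^m) − 21·(-2)^m = 5^{m+1} + 15·(-2)^m − 21·(-2)^m = 5^{m+1} − 6·(-2)^m = 5^{m+1} + 3·(-2)^{m+1}.
By induction, h_n = 5^n + 3·(-2)^n for all n ≥ 1.

h_n = 5^n + 3·(-2)^n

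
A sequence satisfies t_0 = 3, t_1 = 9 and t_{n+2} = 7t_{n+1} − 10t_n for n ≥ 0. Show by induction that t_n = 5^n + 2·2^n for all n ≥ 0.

Base cases: t_0 = 3 and 5^0 + 2·2^0 = 3; t_1 = 9 and 5^1 + 2·2^1 = 9.
Assume t_i = 5^i + 2·2^i for all 0 ≤ i ≤ j, where j ≥ 1.
Then t_{j+1} = 7t_j − 10t_{j−1} = 7·(5^j + 2·2^j) − 10·(5^{j−1} + 2·2^{j−1}) = (7·5 − 10)5^{j−1} + 2·(7·2 − 10)2^{j−1} = 25·5^{j−1} + 8·2^{j−1} = 5^{j+1} + 2·2^{j+1}.
This completes the inductive step, so t_n = 5^n + 2·2^n for all n ≥ 0.

t_n = 5^n + 2·2^n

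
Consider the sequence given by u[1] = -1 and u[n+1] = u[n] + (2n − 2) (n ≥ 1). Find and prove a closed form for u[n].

Claim: u[n] = n^2 − 3n + 1.

Base case: u[1] = -1, and 1^2 − 3·1 + 1 = -1.
Assume u[r] = r^2 − 3r + 1.
Then u[r+1] = u[r] + (2r − 2) = (r^2 − 3r + 1) + (2r − 2) = r^2 − r − 1,
and (r+1)^2 − 3·(r+1) + 1 = r^2 − r − 1.
Hence u[n] = n^2 − 3n + 1 for every n ≥ 1, by induction.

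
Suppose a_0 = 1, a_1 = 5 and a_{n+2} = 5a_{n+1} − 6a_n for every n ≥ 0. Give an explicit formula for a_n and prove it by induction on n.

Claim: a_n = 3·3^n − 2·2^n.

Base cases: a_0 = 1 and 3·3^0 − 2·2^0 = 1; a_1 = 5 and 3·3^1 − 2·2^1 = 5.
Assume a_j = 3·3^j − 2·2^j for all 0 ≤ j ≤ m, where m ≥ 1.
Then a_{m+1} = 5a_m − 6a_{m−1} = 5·(3·3^m − 2·2^m) − 6·(3·3^{m−1} − 2·2^{m−1}) = 3·(5·3 − 6)3^{m−1} − 2·(5·2 − 6)2^{m−1} = 27·3^{m−1} − 8·2^{m−1} = 3·3^{m+1} − 2·2^{m+1}.
By strong induction, a_n = 3·3^n − 2·2^n for all n ≥ 0.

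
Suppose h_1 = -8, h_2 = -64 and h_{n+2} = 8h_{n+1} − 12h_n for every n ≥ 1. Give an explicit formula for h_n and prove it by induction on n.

Claim: h_n = 2·2^n − 2·6^n.

Base cases: h_1 = -8 and 2·2^1 − 2·6^1 = -8; h_2 = -64 and 2·2^2 − 2·6^2 = -64.
Assume h_i = 2·2^i − 2·6^i for all 1 ≤ i ≤ j, where j ≥ 2.
Then h_{j+1} = 8h_j − 12h_{j−1} = 8·(2·2^j − 2·6^j) − 12·(2·2^{j−1} − 2·6^{j−1}) = 2·(8·2 − 12)2^{j−1} − 2·(8·6 − 12)6^{j−1} = 8·2^{j−1} − 72·6^{j−1} = 2·2^{j+1} − 2·6^{j+1}.
Hence h_n = 2·2^n − 2·6^n for every n ≥ 1, by strong induction.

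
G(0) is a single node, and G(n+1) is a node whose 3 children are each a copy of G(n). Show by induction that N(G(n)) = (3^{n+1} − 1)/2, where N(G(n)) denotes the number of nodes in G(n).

Base case: N(G(0)) = 1, and (3^{0+1} − 1)/2 = 1.
Assume N(G(j)) = (3^{j+1} − 1)/2.
Then N(G(j+1)) = 1 + 3N(G(j)) = 1 + 3·(3^{j+1} − 1)/2 = 1 + (3^{j+2} − 3)/2 = (2 + 3^{j+2} − 3)/2 = (3^{j+2} − 1)/2.
This completes the inductive step, so N(G(n)) = (3^{n+1} − 1)/2 for all n ≥ 0.

N(G(n)) = (3^{n+1} − 1)/2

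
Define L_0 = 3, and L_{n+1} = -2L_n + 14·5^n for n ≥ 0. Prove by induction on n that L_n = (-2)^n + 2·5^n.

Base case: L_0 = 3, and (-2)^0 + 2·5^0 = 1 + 2 = 3.
Assume L_k = (-2)^k + 2·5^k for some k ≥ 0.
Then L_{k+1} = -2L_k + 14·5^k = -2·((-2)^k + 2·5^k) + 14·5^k = (-2)^{k+1} − 4·5^k + 14·5^k = (-2)^{k+1} + 10·5^k = (-2)^{k+1} + 2·5^{k+1}.
So the formula holds for k+1, and by induction L_n = (-2)^n + 2·5^n for all n ≥ 0.

L_n = (-2)^n + 2·5^n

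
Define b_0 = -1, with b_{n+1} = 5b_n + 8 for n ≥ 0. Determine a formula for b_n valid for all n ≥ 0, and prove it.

Claim: b_n = 5^n − 2.

Base case: b_0 = -1, and 5^0 − 2 = 1 − 2 = -1.
Assume b_k = 5^k − 2 for some k ≥ 0.
Then b_{k+1} = 5b_k + 8 = 5·(5^k − 2) + 8 = 5^{k+1} − 10 + 8 = 5^{k+1} − 2.
By induction, b_n = 5^n − 2 for all n ≥ 0.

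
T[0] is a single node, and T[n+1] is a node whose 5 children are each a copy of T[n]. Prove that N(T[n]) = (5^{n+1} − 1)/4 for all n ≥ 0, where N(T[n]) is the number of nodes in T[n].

Base case: N(T[0]) = 1, and (5^{0+1} − 1)/4 = 1.
Assume N(T[k]) = (5^{k+1} − 1)/4.
Then N(T[k+1]) = 1 + 5N(T[k]) = 1 + 5·(5^{k+1} − 1)/4 = 1 + (5^{k+2} − 5)/4 = (4 + 5^{k+2} − 5)/4 = (5^{k+2} − 1)/4.
By induction, N(T[n]) = (5^{n+1} − 1)/4 for all n ≥ 0.

N(T[n]) = (5^{n+1} − 1)/4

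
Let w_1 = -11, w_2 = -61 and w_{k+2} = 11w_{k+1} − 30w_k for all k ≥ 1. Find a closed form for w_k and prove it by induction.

Claim: w_k = -6^k − 5^k.

Base cases: w_1 = -11 and -6^1 − 5^1 = -11; w_2 = -61 and -6^2 − 5^2 = -61.
Assume w_j = -6^j − 5^j for all 1 ≤ j ≤ r, where r ≥ 2.
Then w_{r+1} = 11w_r − 30w_{r−1} = 11·(-6^r − 5^r) − 30·(-6^{r−1} − 5^{r−1}) = -(11·6 − 30)6^{r−1} − (11·5 − 30)5^{r−1} = -36·6^{r−1} − 25·5^{r−1} = -6^{r+1} − 5^{r+1}.
By strong induction, w_k = -6^k − 5^k for all k ≥ 1.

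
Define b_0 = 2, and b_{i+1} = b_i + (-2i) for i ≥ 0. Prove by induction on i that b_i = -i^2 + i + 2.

Base case: b_0 = 2, and -0^2 + 0 + 2 = 2.
Assume b_r = -r^2 + r + 2.
Then b_{r+1} = b_r + (-2r) = (-r^2 + r + 2) + (-2r) = -r^2 − r + 2,
and -(r+1)^2 + (r+1) + 2 = -r^2 − r + 2.
Hence b_i = -i^2 + i + 2 for every i ≥ 0, by induction.

b_i = -i^2 + i + 2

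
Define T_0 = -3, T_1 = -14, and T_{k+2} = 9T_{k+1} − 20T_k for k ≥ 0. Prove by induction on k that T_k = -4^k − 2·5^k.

Base cases: T_0 = -3 and -4^0 − 2·5^0 = -3; T_1 = -14 and -4^1 − 2·5^1 = -14.
Assume T_j = -4^j − 2·5^j for all 0 ≤ j ≤ r, where r ≥ 1.
Then T_{r+1} = 9T_r − 20T_{r−1} = 9·(-4^r − 2·5^r) − 20·(-4^{r−1} − 2·5^{r−1}) = -(9·4 − 20)4^{r−1} − 2·(9·5 − 20)5^{r−1} = -16·4^{r−1} − 50·5^{r−1} = -4^{r+1} − 2·5^{r+1}.
Hence T_k = -4^k − 2·5^k for every k ≥ 0, by strong induction.

T_k = -4^k − 2·5^k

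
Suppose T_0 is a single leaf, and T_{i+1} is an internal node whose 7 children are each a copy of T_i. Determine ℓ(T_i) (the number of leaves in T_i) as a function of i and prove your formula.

Claim: ℓ(T_i) = 7^i.

Base case: ℓ(T_0) = 1, and 7^0 = 1.
Assume ℓ(T_r) = 7^r.
Then ℓ(T_{r+1}) = 7·ℓ(T_r) = 7·7^r = 7^{r+1}.
Hence ℓ(T_i) = 7^i for every i ≥ 0, by induction.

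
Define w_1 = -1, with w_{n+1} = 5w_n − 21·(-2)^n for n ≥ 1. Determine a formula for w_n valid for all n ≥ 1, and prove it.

Claim: w_n = 5^n + 3·(-2)^n.

Base case: w_1 = -1, and 5^1 + 3·(-2)^1 = 5 − 6 = -1.
Assume w_k = 5^k + 3·(-2)^k for some k ≥ 1.
Then w_{k+1} = 5w_k − 21·(-2)^k = 5·(5^k + 3·(-2)^k) − 21·(-2)^k = 5^{k+1} + 15·(-2)^k − 21·(-2)^k = 5^{k+1} − 6·(-2)^k = 5^{k+1} + 3·(-2)^{k+1}.
This completes the inductive step, so w_n = 5^n + 3·(-2)^n for all n ≥ 1.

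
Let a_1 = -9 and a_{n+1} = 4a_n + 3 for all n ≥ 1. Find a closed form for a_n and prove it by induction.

Claim: a_n = -2·4^n − 1.

Base case: a_1 = -9, and -2·4^1 − 1 = -8 − 1 = -9.
Assume a_j = -2·4^j − 1 for some j ≥ 1.
Then a_{j+1} = 4a_j + 3 = 4·(-2·4^j − 1) + 3 = -8·4^j − 4 + 3 = -2·4^{j+1} − 1.
By induction, a_n = -2·4^n − 1 for all n ≥ 1.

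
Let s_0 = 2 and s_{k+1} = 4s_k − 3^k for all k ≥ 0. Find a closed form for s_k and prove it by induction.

Claim: s_k = 4^k + 3^k.

Base case: s_0 = 2, and 4^0 + 3^0 = 1 + 1 = 2.
Assume s_m = 4^m + 3^m for some m ≥ 0.
Then s_{m+1} = 4s_m − 3^m = 4·(4^m + 3^m) − 3^m = 4^{m+1} + 4·3^m − 3^m = 4^{m+1} + 3·3^m = 4^{m+1} + 3^{m+1}.
This completes the inductive step, so s_k = 4^k + 3^k for all k ≥ 0.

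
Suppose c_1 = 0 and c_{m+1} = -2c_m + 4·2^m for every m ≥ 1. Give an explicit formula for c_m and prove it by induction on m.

Claim: c_m = (-2)^m + 2^m.

Base case: c_1 = 0, and (-2)^1 + 2^1 = -2 + 2 = 0.
Assume c_j = (-2)^j + 2^j for some j ≥ 1.
Then c_{j+1} = -2c_j + 4·2^j = -2·((-2)^j + 2^j) + 4·2^j = (-2)^{j+1} − 2·2^j + 4·2^j = (-2)^{j+1} + 2·2^j = (-2)^{j+1} + 2^{j+1}.
Hence c_m = (-2)^m + 2^m for every m ≥ 1, by induction.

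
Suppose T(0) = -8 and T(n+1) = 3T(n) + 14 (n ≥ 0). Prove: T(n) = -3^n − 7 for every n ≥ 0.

Base case: T(0) = -8, and -3^0 − 7 = -1 − 7 = -8.
Assume T(m) = -3^m − 7 for some m ≥ 0.
Then T(m+1) = 3T(m) + 14 = 3·(-3^m − 7) + 14 = -3^{m+1} − 21 + 14 = -3^{m+1} − 7.
By induction, T(n) = -3^n − 7 for all n ≥ 0.

T(n) = -3^n − 7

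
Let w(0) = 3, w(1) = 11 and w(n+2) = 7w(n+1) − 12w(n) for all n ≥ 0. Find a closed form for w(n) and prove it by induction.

Claim: w(n) = 3^n + 2·4^n.

Base cases: w(0) = 3 and 3^0 + 2·4^0 = 3; w(1) = 11 and 3^1 + 2·4^1 = 11.
Assume w(j) = 3^j + 2·4^j for all 0 ≤ j ≤ m, where m ≥ 1.
Then w(m+1) = 7w(m) − 12w(m−1) = 7·(3^m + 2·4^m) − 12·(3^{m−1} + 2·4^{m−1}) = (7·3 − 12)3^{m−1} + 2·(7·4 − 12)4^{m−1} = 9·3^{m−1} + 32·4^{m−1} = 3^{m+1} + 2·4^{m+1}.
This completes the inductive step, so w(n) = 3^n + 2·4^n for all n ≥ 0.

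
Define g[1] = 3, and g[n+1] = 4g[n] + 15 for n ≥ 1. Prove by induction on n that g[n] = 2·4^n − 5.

Base case: g[1] = 3, and 2·4^1 − 5 = 8 − 5 = 3.
Assume g[m] = 2·4^m − 5 for some m ≥ 1.
Then g[m+1] = 4g[m] + 15 = 4·(2·4^m − 5) + 15 = 8·4^m − 20 + 15 = 2·4^{m+1} − 5.
By induction, g[n] = 2·4^n − 5 for all n ≥ 1.

g[n] = 2·4^n − 5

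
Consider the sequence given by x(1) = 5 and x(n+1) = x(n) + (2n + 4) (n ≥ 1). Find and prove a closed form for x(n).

Claim: x(n) = n^2 + 3n + 1.

Base case: x(1) = 5, and 1^2 + 3·1 + 1 = 5.
Assume x(k) = k^2 + 3k + 1.
Then x(k+1) = x(k) + (2k + 4) = (k^2 + 3k + 1) + (2k + 4) = k^2 + 5k + 5,
and (k+1)^2 + 3·(k+1) + 1 = k^2 + 5k + 5.
This completes the inductive step, so x(n) = n^2 + 3n + 1 for all n ≥ 1.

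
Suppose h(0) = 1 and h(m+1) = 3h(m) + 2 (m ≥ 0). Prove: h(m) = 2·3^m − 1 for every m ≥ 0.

Base case: h(0) = 1, and 2·3^0 − 1 = 2 − 1 = 1.
Assume h(r) = 2·3^r − 1 for some r ≥ 0.
Then h(r+1) = 3h(r) + 2 = 3·(2·3^r − 1) + 2 = 6·3^r − 3 + 2 = 2·3^{r+1} − 1.
By induction, h(m) = 2·3^m − 1 for all m ≥ 0.

h(m) = 2·3^m − 1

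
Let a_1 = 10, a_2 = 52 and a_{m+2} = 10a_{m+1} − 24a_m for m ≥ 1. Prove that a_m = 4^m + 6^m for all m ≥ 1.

Base cases: a_1 = 10 and 4^1 + 6^1 = 10; a_2 = 52 and 4^2 + 6^2 = 52.
Assume a_i = 4^i + 6^i for all 1 ≤ i ≤ j, where j ≥ 2.
Then a_{j+1} = 10a_j − 24a_{j−1} = 10·(4^j + 6^j) − 24·(4^{j−1} + 6^{j−1}) = (10·4 − 24)4^{j−1} + (10·6 − 24)6^{j−1} = 16·4^{j−1} + 36·6^{j−1} = 4^{j+1} + 6^{j+1}.
By strong induction, a_m = 4^m + 6^m for all m ≥ 1.

a_m = 4^m + 6^m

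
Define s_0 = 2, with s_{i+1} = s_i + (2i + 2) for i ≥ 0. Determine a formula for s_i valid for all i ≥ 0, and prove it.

Claim: s_i = i^2 + i + 2.

Base case: s_0 = 2, and 0^2 + 0 + 2 = 2.
Assume s_j = j^2 + j + 2.
Then s_{j+1} = s_j + (2j + 2) = (j^2 + j + 2) + (2j + 2) = j^2 + 3j + 4,
and (j+1)^2 + (j+1) + 2 = j^2 + 3j + 4.
Hence s_i = i^2 + i + 2 for every i ≥ 0, by induction.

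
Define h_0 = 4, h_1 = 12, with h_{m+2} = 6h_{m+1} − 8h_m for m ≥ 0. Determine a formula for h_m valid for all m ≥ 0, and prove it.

Claim: h_m = 2·4^m + 2·2^m.

Base cases: h_0 = 4 and 2·4^0 + 2·2^0 = 4; h_1 = 12 and 2·4^1 + 2·2^1 = 12.
Assume h_j = 2·4^j + 2·2^j for all 0 ≤ j ≤ k, where k ≥ 1.
Then h_{k+1} = 6h_k − 8h_{k−1} = 6·(2·4^k + 2·2^k) − 8·(2·4^{k−1} + 2·2^{k−1}) = 2·(6·4 − 8)4^{k−1} + 2·(6·2 − 8)2^{k−1} = 32·4^{k−1} + 8·2^{k−1} = 2·4^{k+1} + 2·2^{k+1}.
This completes the inductive step, so h_m = 2·4^m + 2·2^m for all m ≥ 0.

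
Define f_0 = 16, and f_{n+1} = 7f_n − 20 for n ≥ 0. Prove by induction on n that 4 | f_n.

Base case: f_0 = 16 = 4·4, so 4 | f_0.
Assume 4 | f_j, so f_j = 4t for some integer t.
Then f_{j+1} = 7f_j − 20 = 7·(4t) − 20 = 4(7t − 5), so 4 | f_{j+1}.
Hence 4 | f_n for every n ≥ 0, by induction.

4 | f_n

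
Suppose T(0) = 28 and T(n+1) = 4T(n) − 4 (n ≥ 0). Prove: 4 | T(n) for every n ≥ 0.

Base case: T(0) = 28 = 4·7, so 4 | T(0).
Assume 4 | T(j), so T(j) = 4t for some integer t.
Then T(j+1) = 4T(j) − 4 = 4·(4t) − 4 = 4(4t − 1), so 4 | T(j+1).
This completes the inductive step, so 4 | T(n) for all n ≥ 0.

4 | T(n)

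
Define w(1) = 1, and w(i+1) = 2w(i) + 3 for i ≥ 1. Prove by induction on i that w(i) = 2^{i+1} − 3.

Base case: w(1) = 1, and 2^{1+1} − 3 = 4 − 3 = 1.
Assume w(k) = 2^{k+1} − 3 for some k ≥ 1.
Then w(k+1) = 2w(k) + 3 = 2·(2^{k+1} − 3) + 3 = 2^{k+2} − 6 + 3 = 2^{k+2} − 3.
This completes the inductive step, so w(i) = 2^{i+1} − 3 for all i ≥ 1.

w(i) = 2^{i+1} − 3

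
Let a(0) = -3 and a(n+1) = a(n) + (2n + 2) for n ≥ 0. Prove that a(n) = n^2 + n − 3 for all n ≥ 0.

Base case: a(0) = -3, and 0^2 + 0 − 3 = -3.
Assume a(k) = k^2 + k − 3.
Then a(k+1) = a(k) + (2k + 2) = (k^2 + k − 3) + (2k + 2) = k^2 + 3k − 1,
and (k+1)^2 + (k+1) − 3 = k^2 + 3k − 1.
By induction, a(n) = n^2 + n − 3 for all n ≥ 0.

a(n) = n^2 + n − 3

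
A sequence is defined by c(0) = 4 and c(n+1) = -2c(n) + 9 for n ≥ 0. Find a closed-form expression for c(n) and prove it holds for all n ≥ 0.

Claim: c(n) = (-2)^n + 3.

Base case: c(0) = 4, and (-2)^0 + 3 = 1 + 3 = 4.
Assume c(k) = (-2)^k + 3 for some k ≥ 0.
Then c(k+1) = -2c(k) + 9 = -2·((-2)^k + 3) + 9 = -2·(-2)^k − 6 + 9 = (-2)^{k+1} + 3.
So the formula holds for k+1, and by induction c(n) = (-2)^n + 3 for all n ≥ 0.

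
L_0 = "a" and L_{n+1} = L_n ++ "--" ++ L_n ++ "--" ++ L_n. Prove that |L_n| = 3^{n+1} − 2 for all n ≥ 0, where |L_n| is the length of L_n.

Base case: |L_0| = 1, and 3^{0+1} − 2 = 1.
Assume |L_m| = 3^{m+1} − 2.
Then |L_{m+1}| = 3|L_m| + 4 = 3(3^{m+1} − 2) + 4 = 3^{m+2} − 6 + 4 = 3^{m+2} − 2.
By induction, |L_n| = 3^{n+1} − 2 for all n ≥ 0.

|L_n| = 3^{n+1} − 2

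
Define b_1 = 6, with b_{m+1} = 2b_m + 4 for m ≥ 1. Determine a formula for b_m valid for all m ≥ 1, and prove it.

Claim: b_m = 5·2^m − 4.

Base case: b_1 = 6, and 5·2^1 − 4 = 10 − 4 = 6.
Assume b_k = 5·2^k − 4 for some k ≥ 1.
Then b_{k+1} = 2b_k + 4 = 2·(5·2^k − 4) + 4 = 10·2^k − 8 + 4 = 5·2^{k+1} − 4.
So the formula holds for k+1, and by induction b_m = 5·2^m − 4 for all m ≥ 1.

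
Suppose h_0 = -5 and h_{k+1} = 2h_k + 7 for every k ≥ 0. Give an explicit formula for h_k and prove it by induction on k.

Claim: h_k = 2^{k+1} − 7.

Base case: h_0 = -5, and 2^{0+1} − 7 = 2 − 7 = -5.
Assume h_r = 2^{r+1} − 7 for some r ≥ 0.
Then h_{r+1} = 2h_r + 7 = 2·(2^{r+1} − 7) + 7 = 2^{r+2} − 14 + 7 = 2^{r+2} − 7.
Hence h_k = 2^{k+1} − 7 for every k ≥ 0, by induction.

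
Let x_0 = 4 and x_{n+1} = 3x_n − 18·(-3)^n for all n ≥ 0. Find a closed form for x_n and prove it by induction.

Claim: x_n = 3^n + 3·(-3)^n.

Base case: x_0 = 4, and 3^0 + 3·(-3)^0 = 1 + 3 = 4.
Assume x_j = 3^j + 3·(-3)^j for some j ≥ 0.
Then x_{j+1} = 3x_j − 18·(-3)^j = 3·(3^j + 3·(-3)^j) − 18·(-3)^j = 3^{j+1} + 9·(-3)^j − 18·(-3)^j = 3^{j+1} − 9·(-3)^j = 3^{j+1} + 3·(-3)^{j+1}.
Hence x_n = 3^n + 3·(-3)^n for every n ≥ 0, by induction.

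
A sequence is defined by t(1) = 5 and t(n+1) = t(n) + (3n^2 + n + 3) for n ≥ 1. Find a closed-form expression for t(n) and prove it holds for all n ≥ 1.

Claim: t(n) = n^3 − n^2 + 3n + 2.

Base case: t(1) = 5, and 1^3 − 1^2 + 3·1 + 2 = 5.
Assume t(r) = r^3 − r^2 + 3r + 2.
Then t(r+1) = t(r) + (3r^2 + r + 3) = (r^3 − r^2 + 3r + 2) + (3r^2 + r + 3) = r^3 + 2r^2 + 4r + 5,
and (r+1)^3 − (r+1)^2 + 3·(r+1) + 2 = r^3 + 2r^2 + 4r + 5.
By induction, t(n) = n^3 − n^2 + 3n + 2 for all n ≥ 1.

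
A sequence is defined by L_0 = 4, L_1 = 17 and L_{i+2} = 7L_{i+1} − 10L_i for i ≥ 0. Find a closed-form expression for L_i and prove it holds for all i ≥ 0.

Claim: L_i = 3·5^i + 2^i.

Base cases: L_0 = 4 and 3·5^0 + 2^0 = 4; L_1 = 17 and 3·5^1 + 2^1 = 17.
Assume L_j = 3·5^j + 2^j for all 0 ≤ j ≤ r, where r ≥ 1.
Then L_{r+1} = 7L_r − 10L_{r−1} = 7·(3·5^r + 2^r) − 10·(3·5^{r−1} + 2^{r−1}) = 3·(7·5 − 10)5^{r−1} + (7·2 − 10)2^{r−1} = 75·5^{r−1} + 4·2^{r−1} = 3·5^{r+1} + 2^{r+1}.
This completes the inductive step, so L_i = 3·5^i + 2^i for all i ≥ 0.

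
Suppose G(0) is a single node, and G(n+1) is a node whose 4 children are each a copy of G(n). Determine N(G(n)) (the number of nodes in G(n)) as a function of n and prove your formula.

Claim: N(G(n)) = (4^{n+1} − 1)/3.

Base case: N(G(0)) = 1, and (4^{0+1} − 1)/3 = 1.
Assume N(G(k)) = (4^{k+1} − 1)/3.
Then N(G(k+1)) = 1 + 4N(G(k)) = 1 + 4·(4^{k+1} − 1)/3 = 1 + (4^{k+2} − 4)/3 = (3 + 4^{k+2} − 4)/3 = (4^{k+2} − 1)/3.
By induction, N(G(n)) = (4^{n+1} − 1)/3 for all n ≥ 0.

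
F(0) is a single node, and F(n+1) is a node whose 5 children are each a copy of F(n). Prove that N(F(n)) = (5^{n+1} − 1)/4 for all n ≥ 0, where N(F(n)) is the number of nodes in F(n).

Base case: N(F(0)) = 1, and (5^{0+1} − 1)/4 = 1.
Assume N(F(k)) = (5^{k+1} − 1)/4.
Then N(F(k+1)) = 1 + 5N(F(k)) = 1 + 5·(5^{k+1} − 1)/4 = 1 + (5^{k+2} − 5)/4 = (4 + 5^{k+2} − 5)/4 = (5^{k+2} − 1)/4.
This completes the inductive step, so N(F(n)) = (5^{n+1} − 1)/4 for all n ≥ 0.

N(F(n)) = (5^{n+1} − 1)/4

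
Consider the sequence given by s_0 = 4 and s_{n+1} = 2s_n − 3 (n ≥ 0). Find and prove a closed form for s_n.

Claim: s_n = 2^n + 3.

Base case: s_0 = 4, and 2^0 + 3 = 1 + 3 = 4.
Assume s_k = 2^k + 3 for some k ≥ 0.
Then s_{k+1} = 2s_k − 3 = 2·(2^k + 3) − 3 = 2^{k+1} + 6 − 3 = 2^{k+1} + 3.
Hence s_n = 2^n + 3 for every n ≥ 0, by induction.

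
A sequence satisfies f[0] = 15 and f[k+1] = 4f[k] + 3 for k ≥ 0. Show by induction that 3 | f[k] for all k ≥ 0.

Base case: f[0] = 15 = 3·5, so 3 | f[0].
Assume 3 | f[r], so f[r] = 3t for some integer t.
Then f[r+1] = 4f[r] + 3 = 4·(3t) + 3 = 3(4t + 1), so 3 | f[r+1].
By induction, 3 | f[k] for all k ≥ 0.

3 | f[k]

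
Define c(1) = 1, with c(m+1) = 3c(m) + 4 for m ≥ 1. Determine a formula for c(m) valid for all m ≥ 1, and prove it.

Claim: c(m) = 3^m − 2.

Base case: c(1) = 1, and 3^1 − 2 = 3 − 2 = 1.
Assume c(j) = 3^j − 2 for some j ≥ 1.
Then c(j+1) = 3c(j) + 4 = 3·(3^j − 2) + 4 = 3^{j+1} − 6 + 4 = 3^{j+1} − 2.
So the formula holds for j+1, and by induction c(m) = 3^m − 2 for all m ≥ 1.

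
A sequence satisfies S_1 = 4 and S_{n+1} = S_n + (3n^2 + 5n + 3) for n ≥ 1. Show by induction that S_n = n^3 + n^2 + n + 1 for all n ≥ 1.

Base case: S_1 = 4, and 1^3 + 1^2 + 1 + 1 = 4.
Assume S_j = j^3 + j^2 + j + 1.
Then S_{j+1} = S_j + (3j^2 + 5j + 3) = (j^3 + j^2 + j + 1) + (3j^2 + 5j + 3) = j^3 + 4j^2 + 6j + 4,
and (j+1)^3 + (j+1)^2 + (j+1) + 1 = j^3 + 4j^2 + 6j + 4.
This completes the inductive step, so S_n = n^3 + n^2 + n + 1 for all n ≥ 1.

S_n = n^3 + n^2 + n + 1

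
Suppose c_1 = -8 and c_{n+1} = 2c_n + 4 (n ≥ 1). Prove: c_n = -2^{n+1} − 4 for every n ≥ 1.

Base case: c_1 = -8, and -2^{1+1} − 4 = -4 − 4 = -8.
Assume c_j = -2^{j+1} − 4 for some j ≥ 1.
Then c_{j+1} = 2c_j + 4 = 2·(-2^{j+1} − 4) + 4 = -2^{j+2} − 8 + 4 = -2^{j+2} − 4.
This completes the inductive step, so c_n = -2^{n+1} − 4 for all n ≥ 1.

c_n = -2^{n+1} − 4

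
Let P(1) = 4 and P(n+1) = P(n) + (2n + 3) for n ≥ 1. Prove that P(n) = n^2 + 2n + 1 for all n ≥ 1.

Base case: P(1) = 4, and 1^2 + 2·1 + 1 = 4.
Assume P(r) = r^2 + 2r + 1.
Then P(r+1) = P(r) + (2r + 3) = (r^2 + 2r + 1) + (2r + 3) = r^2 + 4r + 4,
and (r+1)^2 + 2·(r+1) + 1 = r^2 + 4r + 4.
Hence P(n) = n^2 + 2n + 1 for every n ≥ 1, by induction.

P(n) = n^2 + 2n + 1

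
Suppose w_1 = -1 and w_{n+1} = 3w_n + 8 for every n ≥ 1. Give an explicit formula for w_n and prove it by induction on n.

Claim: w_n = 3^n − 4.

Base case: w_1 = -1, and 3^1 − 4 = 3 − 4 = -1.
Assume w_r = 3^r − 4 for some r ≥ 1.
Then w_{r+1} = 3w_r + 8 = 3·(3^r − 4) + 8 = 3^{r+1} − 12 + 8 = 3^{r+1} − 4.
This completes the inductive step, so w_n = 3^n − 4 for all n ≥ 1.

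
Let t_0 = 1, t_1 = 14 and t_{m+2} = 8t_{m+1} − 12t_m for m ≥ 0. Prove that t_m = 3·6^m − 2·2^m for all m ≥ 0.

Base cases: t_0 = 1 and 3·6^0 − 2·2^0 = 1; t_1 = 14 and 3·6^1 − 2·2^1 = 14.
Assume t_j = 3·6^j − 2·2^j for all 0 ≤ j ≤ r, where r ≥ 1.
Then t_{r+1} = 8t_r − 12t_{r−1} = 8·(3·6^r − 2·2^r) − 12·(3·6^{r−1} − 2·2^{r−1}) = 3·(8·6 − 12)6^{r−1} − 2·(8·2 − 12)2^{r−1} = 108·6^{r−1} − 8·2^{r−1} = 3·6^{r+1} − 2·2^{r+1}.
By strong induction, t_m = 3·6^m − 2·2^m for all m ≥ 0.

t_m = 3·6^m − 2·2^m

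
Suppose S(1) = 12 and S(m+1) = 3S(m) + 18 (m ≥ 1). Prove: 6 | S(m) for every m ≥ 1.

Base case: S(1) = 12 = 6·2, so 6 | S(1).
Assume 6 | S(j), so S(j) = 6t for some integer t.
Then S(j+1) = 3S(j) + 18 = 3·(6t) + 18 = 6(3t + 3), so 6 | S(j+1).
This completes the inductive step, so 6 | S(m) for all m ≥ 1.

6 | S(m)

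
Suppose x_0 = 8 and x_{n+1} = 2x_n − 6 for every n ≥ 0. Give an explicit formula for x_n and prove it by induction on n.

Claim: x_n = 2^{n+1} + 6.

Base case: x_0 = 8, and 2^{0+1} + 6 = 2 + 6 = 8.
Assume x_r = 2^{r+1} + 6 for some r ≥ 0.
Then x_{r+1} = 2x_r − 6 = 2·(2^{r+1} + 6) − 6 = 2^{r+2} + 12 − 6 = 2^{r+2} + 6.
Hence x_n = 2^{n+1} + 6 for every n ≥ 0, by induction.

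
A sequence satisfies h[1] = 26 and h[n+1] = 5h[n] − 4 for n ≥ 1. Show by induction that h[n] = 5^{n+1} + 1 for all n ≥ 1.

Base case: h[1] = 26, and 5^{1+1} + 1 = 25 + 1 = 26.
Assume h[k] = 5^{k+1} + 1 for some k ≥ 1.
Then h[k+1] = 5h[k] − 4 = 5·(5^{k+1} + 1) − 4 = 5^{k+2} + 5 − 4 = 5^{k+2} + 1.
So the formula holds for k+1, and by induction h[n] = 5^{n+1} + 1 for all n ≥ 1.

h[n] = 5^{n+1} + 1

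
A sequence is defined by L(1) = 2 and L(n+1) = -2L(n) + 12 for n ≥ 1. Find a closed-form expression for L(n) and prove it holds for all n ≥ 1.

Claim: L(n) = (-2)^n + 4.

Base case: L(1) = 2, and (-2)^1 + 4 = -2 + 4 = 2.
Assume L(j) = (-2)^j + 4 for some j ≥ 1.
Then L(j+1) = -2L(j) + 12 = -2·((-2)^j + 4) + 12 = -2·(-2)^j − 8 + 12 = (-2)^{j+1} + 4.
So the formula holds for j+1, and by induction L(n) = (-2)^n + 4 for all n ≥ 1.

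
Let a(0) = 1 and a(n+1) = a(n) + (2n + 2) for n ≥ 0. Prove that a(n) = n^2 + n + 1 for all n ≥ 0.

Base case: a(0) = 1, and 0^2 + 0 + 1 = 1.
Assume a(k) = k^2 + k + 1.
Then a(k+1) = a(k) + (2k + 2) = (k^2 + k + 1) + (2k + 2) = k^2 + 3k + 3,
and (k+1)^2 + (k+1) + 1 = k^2 + 3k + 3.
Hence a(n) = n^2 + n + 1 for every n ≥ 0, by induction.

a(n) = n^2 + n + 1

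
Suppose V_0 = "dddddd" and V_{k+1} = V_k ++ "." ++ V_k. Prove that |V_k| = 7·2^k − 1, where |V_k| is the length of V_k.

Base case: |V_0| = 6, and 7·2^0 − 1 = 6.
Assume |V_r| = 7·2^r − 1.
Then |V_{r+1}| = |V_r| + 1 + |V_r| = 2|V_r| + 1 = 2(7·2^r − 1) + 1 = 7·2^{r+1} − 2 + 1 = 7·2^{r+1} − 1.
By induction, |V_k| = 7·2^k − 1 for all k ≥ 0.

|V_k| = 7·2^k − 1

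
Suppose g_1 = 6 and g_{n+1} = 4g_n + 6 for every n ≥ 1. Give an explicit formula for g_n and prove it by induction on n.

Claim: g_n = 2·4^n − 2.

Base case: g_1 = 6, and 2·4^1 − 2 = 8 − 2 = 6.
Assume g_m = 2·4^m − 2 for some m ≥ 1.
Then g_{m+1} = 4g_m + 6 = 4·(2·4^m − 2) + 6 = 8·4^m − 8 + 6 = 2·4^{m+1} − 2.
By induction, g_n = 2·4^n − 2 for all n ≥ 1.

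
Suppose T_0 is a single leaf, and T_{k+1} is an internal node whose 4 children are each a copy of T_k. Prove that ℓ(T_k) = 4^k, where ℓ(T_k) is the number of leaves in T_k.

Base case: ℓ(T_0) = 1, and 4^0 = 1.
Assume ℓ(T_j) = 4^j.
Then ℓ(T_{j+1}) = 4·ℓ(T_j) = 4·4^j = 4^{j+1}.
By induction, ℓ(T_k) = 4^k for all k ≥ 0.

ℓ(T_k) = 4^k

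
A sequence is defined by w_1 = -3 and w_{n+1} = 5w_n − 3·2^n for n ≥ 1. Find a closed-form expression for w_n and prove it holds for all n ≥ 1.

Claim: w_n = -5^n + 2^n.

Base case: w_1 = -3, and -5^1 + 2^1 = -5 + 2 = -3.
Assume w_k = -5^k + 2^k for some k ≥ 1.
Then w_{k+1} = 5w_k − 3·2^k = 5·(-5^k + 2^k) − 3·2^k = -5^{k+1} + 5·2^k − 3·2^k = -5^{k+1} + 2·2^k = -5^{k+1} + 2^{k+1}.
This completes the inductive step, so w_n = -5^n + 2^n for all n ≥ 1.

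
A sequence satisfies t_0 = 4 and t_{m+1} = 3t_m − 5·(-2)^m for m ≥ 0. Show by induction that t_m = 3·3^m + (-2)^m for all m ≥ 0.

Base case: t_0 = 4, and 3·3^0 + (-2)^0 = 3 + 1 = 4.
Assume t_j = 3·3^j + (-2)^j for some j ≥ 0.
Then t_{j+1} = 3t_j − 5·(-2)^j = 3·(3·3^j + (-2)^j) − 5·(-2)^j = 3·3^{j+1} + 3·(-2)^j − 5·(-2)^j = 3·3^{j+1} − 2·(-2)^j = 3·3^{j+1} + (-2)^{j+1}.
By induction, t_m = 3·3^m + (-2)^m for all m ≥ 0.

t_m = 3·3^m + (-2)^m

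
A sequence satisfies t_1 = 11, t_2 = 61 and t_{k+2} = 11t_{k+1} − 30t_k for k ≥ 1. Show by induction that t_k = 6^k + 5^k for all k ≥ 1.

Base cases: t_1 = 11 and 6^1 + 5^1 = 11; t_2 = 61 and 6^2 + 5^2 = 61.
Assume t_i = 6^i + 5^i for all 1 ≤ i ≤ j, where j ≥ 2.
Then t_{j+1} = 11t_j − 30t_{j−1} = 11·(6^j + 5^j) − 30·(6^{j−1} + 5^{j−1}) = (11·6 − 30)6^{j−1} + (11·5 − 30)5^{j−1} = 36·6^{j−1} + 25·5^{j−1} = 6^{j+1} + 5^{j+1}.
Hence t_k = 6^k + 5^k for every k ≥ 1, by strong induction.

t_k = 6^k + 5^k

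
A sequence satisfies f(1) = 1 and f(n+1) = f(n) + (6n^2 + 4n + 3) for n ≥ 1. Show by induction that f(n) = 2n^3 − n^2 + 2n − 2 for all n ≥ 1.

Base case: f(1) = 1, and 2·1^3 − 1^2 + 2·1 − 2 = 1.
Assume f(r) = 2r^3 − r^2 + 2r − 2.
Then f(r+1) = f(r) + (6r^2 + 4r + 3) = (2r^3 − r^2 + 2r − 2) + (6r^2 + 4r + 3) = 2r^3 + 5r^2 + 6r + 1,
and 2·(r+1)^3 − (r+1)^2 + 2·(r+1) − 2 = 2r^3 + 5r^2 + 6r + 1.
Hence f(n) = 2n^3 − n^2 + 2n − 2 for every n ≥ 1, by induction.

f(n) = 2n^3 − n^2 + 2n − 2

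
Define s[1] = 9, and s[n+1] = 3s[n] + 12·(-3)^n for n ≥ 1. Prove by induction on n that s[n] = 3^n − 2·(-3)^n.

Base case: s[1] = 9, and 3^1 − 2·(-3)^1 = 3 + 6 = 9.
Assume s[r] = 3^r − 2·(-3)^r for some r ≥ 1.
Then s[r+1] = 3s[r] + 12·(-3)^r = 3·(3^r − 2·(-3)^r) + 12·(-3)^r = 3^{r+1} − 6·(-3)^r + 12·(-3)^r = 3^{r+1} + 6·(-3)^r = 3^{r+1} − 2·(-3)^{r+1}.
So the formula holds for r+1, and by induction s[n] = 3^n − 2·(-3)^n for all n ≥ 1.

s[n] = 3^n − 2·(-3)^n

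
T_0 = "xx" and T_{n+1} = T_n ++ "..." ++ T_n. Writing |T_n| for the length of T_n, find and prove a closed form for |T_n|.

Claim: |T_n| = 5·2^n − 3.

Base case: |T_0| = 2, and 5·2^0 − 3 = 2.
Assume |T_j| = 5·2^j − 3.
Then |T_{j+1}| = |T_j| + 3 + |T_j| = 2|T_j| + 3 = 2(5·2^j − 3) + 3 = 5·2^{j+1} − 6 + 3 = 5·2^{j+1} − 3.
So the formula holds for j+1, and by induction |T_n| = 5·2^n − 3 for all n ≥ 0.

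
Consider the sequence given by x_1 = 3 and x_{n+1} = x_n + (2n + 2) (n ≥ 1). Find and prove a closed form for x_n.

Claim: x_n = n^2 + n + 1.

Base case: x_1 = 3, and 1^2 + 1 + 1 = 3.
Assume x_m = m^2 + m + 1.
Then x_{m+1} = x_m + (2m + 2) = (m^2 + m + 1) + (2m + 2) = m^2 + 3m + 3,
and (m+1)^2 + (m+1) + 1 = m^2 + 3m + 3.
Hence x_n = n^2 + n + 1 for every n ≥ 1, by induction.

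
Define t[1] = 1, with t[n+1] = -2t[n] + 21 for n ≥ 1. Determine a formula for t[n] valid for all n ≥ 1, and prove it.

Claim: t[n] = 3·(-2)^n + 7.

Base case: t[1] = 1, and 3·(-2)^1 + 7 = -6 + 7 = 1.
Assume t[k] = 3·(-2)^k + 7 for some k ≥ 1.
Then t[k+1] = -2t[k] + 21 = -2·(3·(-2)^k + 7) + 21 = -6·(-2)^k − 14 + 21 = 3·(-2)^{k+1} + 7.
By induction, t[n] = 3·(-2)^n + 7 for all n ≥ 1.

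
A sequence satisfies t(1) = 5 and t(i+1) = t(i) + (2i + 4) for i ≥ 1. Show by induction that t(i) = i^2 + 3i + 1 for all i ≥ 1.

Base case: t(1) = 5, and 1^2 + 3·1 + 1 = 5.
Assume t(j) = j^2 + 3j + 1.
Then t(j+1) = t(j) + (2j + 4) = (j^2 + 3j + 1) + (2j + 4) = j^2 + 5j + 5,
and (j+1)^2 + 3·(j+1) + 1 = j^2 + 5j + 5.
By induction, t(i) = i^2 + 3i + 1 for all i ≥ 1.

t(i) = i^2 + 3i + 1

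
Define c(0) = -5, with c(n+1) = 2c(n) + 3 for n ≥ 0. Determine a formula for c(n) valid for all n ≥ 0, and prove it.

Claim: c(n) = -2^{n+1} − 3.

Base case: c(0) = -5, and -2^{0+1} − 3 = -2 − 3 = -5.
Assume c(m) = -2^{m+1} − 3 for some m ≥ 0.
Then c(m+1) = 2c(m) + 3 = 2·(-2^{m+1} − 3) + 3 = -2^{m+2} − 6 + 3 = -2^{m+2} − 3.
Hence c(n) = -2^{n+1} − 3 for every n ≥ 0, by induction.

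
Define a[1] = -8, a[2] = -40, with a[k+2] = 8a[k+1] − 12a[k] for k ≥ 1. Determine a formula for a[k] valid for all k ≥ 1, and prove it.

Claim: a[k] = -6^k − 2^k.

Base cases: a[1] = -8 and -6^1 − 2^1 = -8; a[2] = -40 and -6^2 − 2^2 = -40.
Assume a[j] = -6^j − 2^j for all 1 ≤ j ≤ r, where r ≥ 2.
Then a[r+1] = 8a[r] − 12a[r−1] = 8·(-6^r − 2^r) − 12·(-6^{r−1} − 2^{r−1}) = -(8·6 − 12)6^{r−1} − (8·2 − 12)2^{r−1} = -36·6^{r−1} − 4·2^{r−1} = -6^{r+1} − 2^{r+1}.
Hence a[k] = -6^k − 2^k for every k ≥ 1, by strong induction.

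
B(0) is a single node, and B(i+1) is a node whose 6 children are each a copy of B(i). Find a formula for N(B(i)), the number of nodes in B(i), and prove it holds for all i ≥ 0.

Claim: N(B(i)) = (6^{i+1} − 1)/5.

Base case: N(B(0)) = 1, and (6^{0+1} − 1)/5 = 1.
Assume N(B(k)) = (6^{k+1} − 1)/5.
Then N(B(k+1)) = 1 + 6N(B(k)) = 1 + 6·(6^{k+1} − 1)/5 = 1 + (6^{k+2} − 6)/5 = (5 + 6^{k+2} − 6)/5 = (6^{k+2} − 1)/5.
By induction, N(B(i)) = (6^{i+1} − 1)/5 for all i ≥ 0.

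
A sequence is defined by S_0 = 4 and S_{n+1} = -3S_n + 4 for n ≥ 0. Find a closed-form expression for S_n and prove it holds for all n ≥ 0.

Claim: S_n = 3·(-3)^n + 1.

Base case: S_0 = 4, and 3·(-3)^0 + 1 = 3 + 1 = 4.
Assume S_m = 3·(-3)^m + 1 for some m ≥ 0.
Then S_{m+1} = -3S_m + 4 = -3·(3·(-3)^m + 1) + 4 = -9·(-3)^m − 3 + 4 = 3·(-3)^{m+1} + 1.
By induction, S_n = 3·(-3)^n + 1 for all n ≥ 0.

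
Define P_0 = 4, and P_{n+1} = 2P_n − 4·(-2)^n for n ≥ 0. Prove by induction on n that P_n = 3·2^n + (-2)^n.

Base case: P_0 = 4, and 3·2^0 + (-2)^0 = 3 + 1 = 4.
Assume P_m = 3·2^m + (-2)^m for some m ≥ 0.
Then P_{m+1} = 2P_m − 4·(-2)^m = 2·(3·2^m + (-2)^m) − 4·(-2)^m = 3·2^{m+1} + 2·(-2)^m − 4·(-2)^m = 3·2^{m+1} − 2·(-2)^m = 3·2^{m+1} + (-2)^{m+1}.
This completes the inductive step, so P_n = 3·2^n + (-2)^n for all n ≥ 0.

P_n = 3·2^n + (-2)^n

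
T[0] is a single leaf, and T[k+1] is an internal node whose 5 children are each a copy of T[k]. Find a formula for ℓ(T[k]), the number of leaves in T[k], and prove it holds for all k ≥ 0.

Claim: ℓ(T[k]) = 5^k.

Base case: ℓ(T[0]) = 1, and 5^0 = 1.
Assume ℓ(T[r]) = 5^r.
Then ℓ(T[r+1]) = 5·ℓ(T[r]) = 5·5^r = 5^{r+1}.
So the formula holds for r+1, and by induction ℓ(T[k]) = 5^k for all k ≥ 0.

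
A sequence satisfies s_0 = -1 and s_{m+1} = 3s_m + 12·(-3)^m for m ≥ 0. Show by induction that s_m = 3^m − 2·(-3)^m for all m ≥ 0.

Base case: s_0 = -1, and 3^0 − 2·(-3)^0 = 1 − 2 = -1.
Assume s_k = 3^k − 2·(-3)^k for some k ≥ 0.
Then s_{k+1} = 3s_k + 12·(-3)^k = 3·(3^k − 2·(-3)^k) + 12·(-3)^k = 3^{k+1} − 6·(-3)^k + 12·(-3)^k = 3^{k+1} + 6·(-3)^k = 3^{k+1} − 2·(-3)^{k+1}.
By induction, s_m = 3^m − 2·(-3)^m for all m ≥ 0.

s_m = 3^m − 2·(-3)^m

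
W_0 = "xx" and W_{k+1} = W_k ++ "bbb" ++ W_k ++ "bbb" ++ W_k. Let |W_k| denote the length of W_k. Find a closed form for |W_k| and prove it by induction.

Claim: |W_k| = 5·3^k − 3.

Base case: |W_0| = 2, and 5·3^0 − 3 = 2.
Assume |W_j| = 5·3^j − 3.
Then |W_{j+1}| = 3|W_j| + 6 = 3(5·3^j − 3) + 6 = 5·3^{j+1} − 9 + 6 = 5·3^{j+1} − 3.
Hence |W_k| = 5·3^k − 3 for every k ≥ 0, by induction.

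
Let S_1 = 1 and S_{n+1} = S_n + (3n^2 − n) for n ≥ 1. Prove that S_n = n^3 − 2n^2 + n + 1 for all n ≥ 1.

Base case: S_1 = 1, and 1^3 − 2·1^2 + 1 + 1 = 1.
Assume S_k = k^3 − 2k^2 + k + 1.
Then S_{k+1} = S_k + (3k^2 − k) = (k^3 − 2k^2 + k + 1) + (3k^2 − k) = k^3 + k^2 + 1,
and (k+1)^3 − 2·(k+1)^2 + (k+1) + 1 = k^3 + k^2 + 1.
This completes the inductive step, so S_n = n^3 − 2n^2 + n + 1 for all n ≥ 1.

S_n = n^3 − 2n^2 + n + 1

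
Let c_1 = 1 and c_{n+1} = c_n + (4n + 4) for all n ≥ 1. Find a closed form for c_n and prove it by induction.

Claim: c_n = 2n^2 + 2n − 3.

Base case: c_1 = 1, and 2·1^2 + 2·1 − 3 = 1.
Assume c_j = 2j^2 + 2j − 3.
Then c_{j+1} = c_j + (4j + 4) = (2j^2 + 2j − 3) + (4j + 4) = 2j^2 + 6j + 1,
and 2·(j+1)^2 + 2·(j+1) − 3 = 2j^2 + 6j + 1.
By induction, c_n = 2n^2 + 2n − 3 for all n ≥ 1.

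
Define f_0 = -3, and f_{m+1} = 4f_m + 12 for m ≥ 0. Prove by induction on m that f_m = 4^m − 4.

Base case: f_0 = -3, and 4^0 − 4 = 1 − 4 = -3.
Assume f_j = 4^j − 4 for some j ≥ 0.
Then f_{j+1} = 4f_j + 12 = 4·(4^j − 4) + 12 = 4^{j+1} − 16 + 12 = 4^{j+1} − 4.
By induction, f_m = 4^m − 4 for all m ≥ 0.

f_m = 4^m − 4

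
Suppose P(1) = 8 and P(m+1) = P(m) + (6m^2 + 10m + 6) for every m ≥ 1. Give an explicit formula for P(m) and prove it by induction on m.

Claim: P(m) = 2m^3 + 2m^2 + 2m + 2.

Base case: P(1) = 8, and 2·1^3 + 2·1^2 + 2·1 + 2 = 8.
Assume P(j) = 2j^3 + 2j^2 + 2j + 2.
Then P(j+1) = P(j) + (6j^2 + 10j + 6) = (2j^3 + 2j^2 + 2j + 2) + (6j^2 + 10j + 6) = 2j^3 + 8j^2 + 12j + 8,
and 2·(j+1)^3 + 2·(j+1)^2 + 2·(j+1) + 2 = 2j^3 + 8j^2 + 12j + 8.
Hence P(m) = 2m^3 + 2m^2 + 2m + 2 for every m ≥ 1, by induction.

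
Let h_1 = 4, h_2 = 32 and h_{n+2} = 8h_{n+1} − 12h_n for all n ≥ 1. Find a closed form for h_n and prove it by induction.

Claim: h_n = 6^n − 2^n.

Base cases: h_1 = 4 and 6^1 − 2^1 = 4; h_2 = 32 and 6^2 − 2^2 = 32.
Assume h_i = 6^i − 2^i for all 1 ≤ i ≤ j, where j ≥ 2.
Then h_{j+1} = 8h_j − 12h_{j−1} = 8·(6^j − 2^j) − 12·(6^{j−1} − 2^{j−1}) = (8·6 − 12)6^{j−1} − (8·2 − 12)2^{j−1} = 36·6^{j−1} − 4·2^{j−1} = 6^{j+1} − 2^{j+1}.
Hence h_n = 6^n − 2^n for every n ≥ 1, by strong induction.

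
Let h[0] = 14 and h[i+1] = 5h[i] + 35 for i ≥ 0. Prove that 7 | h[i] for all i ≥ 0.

Base case: h[0] = 14 = 7·2, so 7 | h[0].
Assume 7 | h[k], so h[k] = 7t for some integer t.
Then h[k+1] = 5h[k] + 35 = 5·(7t) + 35 = 7(5t + 5), so 7 | h[k+1].
Hence 7 | h[i] for every i ≥ 0, by induction.

7 | h[i]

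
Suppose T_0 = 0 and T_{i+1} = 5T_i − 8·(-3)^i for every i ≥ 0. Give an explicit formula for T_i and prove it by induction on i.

Claim: T_i = -5^i + (-3)^i.

Base case: T_0 = 0, and -5^0 + (-3)^0 = -1 + 1 = 0.
Assume T_r = -5^r + (-3)^r for some r ≥ 0.
Then T_{r+1} = 5T_r − 8·(-3)^r = 5·(-5^r + (-3)^r) − 8·(-3)^r = -5^{r+1} + 5·(-3)^r − 8·(-3)^r = -5^{r+1} − 3·(-3)^r = -5^{r+1} + (-3)^{r+1}.
So the formula holds for r+1, and by induction T_i = -5^i + (-3)^i for all i ≥ 0.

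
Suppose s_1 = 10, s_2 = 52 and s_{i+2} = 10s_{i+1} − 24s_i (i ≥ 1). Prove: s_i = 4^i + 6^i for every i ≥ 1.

Base cases: s_1 = 10 and 4^1 + 6^1 = 10; s_2 = 52 and 4^2 + 6^2 = 52.
Assume s_j = 4^j + 6^j for all 1 ≤ j ≤ m, where m ≥ 2.
Then s_{m+1} = 10s_m − 24s_{m−1} = 10·(4^m + 6^m) − 24·(4^{m−1} + 6^{m−1}) = (10·4 − 24)4^{m−1} + (10·6 − 24)6^{m−1} = 16·4^{m−1} + 36·6^{m−1} = 4^{m+1} + 6^{m+1}.
This completes the inductive step, so s_i = 4^i + 6^i for all i ≥ 1.

s_i = 4^i + 6^i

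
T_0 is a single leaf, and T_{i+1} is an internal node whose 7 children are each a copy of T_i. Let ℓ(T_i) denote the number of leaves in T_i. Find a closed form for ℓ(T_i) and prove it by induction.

Claim: ℓ(T_i) = 7^i.

Base case: ℓ(T_0) = 1, and 7^0 = 1.
Assume ℓ(T_k) = 7^k.
Then ℓ(T_{k+1}) = 7·ℓ(T_k) = 7·7^k = 7^{k+1}.
This completes the inductive step, so ℓ(T_i) = 7^i for all i ≥ 0.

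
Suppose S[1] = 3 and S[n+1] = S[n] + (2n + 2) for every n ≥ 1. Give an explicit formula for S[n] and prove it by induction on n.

Claim: S[n] = n^2 + n + 1.

Base case: S[1] = 3, and 1^2 + 1 + 1 = 3.
Assume S[k] = k^2 + k + 1.
Then S[k+1] = S[k] + (2k + 2) = (k^2 + k + 1) + (2k + 2) = k^2 + 3k + 3,
and (k+1)^2 + (k+1) + 1 = k^2 + 3k + 3.
Hence S[n] = n^2 + n + 1 for every n ≥ 1, by induction.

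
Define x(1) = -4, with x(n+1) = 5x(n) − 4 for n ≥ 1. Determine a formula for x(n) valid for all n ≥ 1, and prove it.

Claim: x(n) = -5^n + 1.

Base case: x(1) = -4, and -5^1 + 1 = -5 + 1 = -4.
Assume x(r) = -5^r + 1 for some r ≥ 1.
Then x(r+1) = 5x(r) − 4 = 5·(-5^r + 1) − 4 = -5^{r+1} + 5 − 4 = -5^{r+1} + 1.
By induction, x(n) = -5^n + 1 for all n ≥ 1.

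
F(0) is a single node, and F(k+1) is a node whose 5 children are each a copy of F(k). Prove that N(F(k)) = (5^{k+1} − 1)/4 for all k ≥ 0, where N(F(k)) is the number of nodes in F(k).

Base case: N(F(0)) = 1, and (5^{0+1} − 1)/4 = 1.
Assume N(F(r)) = (5^{r+1} − 1)/4.
Then N(F(r+1)) = 1 + 5N(F(r)) = 1 + 5·(5^{r+1} − 1)/4 = 1 + (5^{r+2} − 5)/4 = (4 + 5^{r+2} − 5)/4 = (5^{r+2} − 1)/4.
This completes the inductive step, so N(F(k)) = (5^{k+1} − 1)/4 for all k ≥ 0.

N(F(k)) = (5^{k+1} − 1)/4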